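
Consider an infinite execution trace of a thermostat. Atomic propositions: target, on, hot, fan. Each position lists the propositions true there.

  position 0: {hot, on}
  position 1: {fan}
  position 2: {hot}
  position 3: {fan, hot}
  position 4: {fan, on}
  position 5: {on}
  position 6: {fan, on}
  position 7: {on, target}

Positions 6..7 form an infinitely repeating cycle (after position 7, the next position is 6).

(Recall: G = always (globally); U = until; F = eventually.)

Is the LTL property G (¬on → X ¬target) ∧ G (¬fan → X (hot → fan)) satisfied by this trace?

¬on → X ¬target holds at every position 0..7, and those are all positions ever visited, so G (¬on → X ¬target) holds.
Positions where ¬on holds: 1, 2, 3.
Check X ¬target at each: 1→ok, 2→ok, 3→ok.
¬fan → X (hot → fan) holds at every position 0..7, and those are all positions ever visited, so G (¬fan → X (hot → fan)) holds.
Positions where ¬fan holds: 0, 2, 5, 7.
Check X (hot → fan) at each: 0→ok, 2→ok, 5→ok, 7→ok.
At position 0: G (¬on → X ¬target) is true; G (¬fan → X (hot → fan)) is true; so G (¬on → X ¬target) ∧ G (¬fan → X (hot → fan)) is true.

Holds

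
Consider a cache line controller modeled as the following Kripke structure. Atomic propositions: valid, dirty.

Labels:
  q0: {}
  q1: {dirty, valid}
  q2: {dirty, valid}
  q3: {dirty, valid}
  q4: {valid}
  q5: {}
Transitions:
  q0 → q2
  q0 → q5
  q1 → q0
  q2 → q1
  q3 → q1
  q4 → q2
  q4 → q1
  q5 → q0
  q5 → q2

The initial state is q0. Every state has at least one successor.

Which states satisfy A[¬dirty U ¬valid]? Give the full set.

{q0, q5}

States satisfying ¬dirty: {q0, q4, q5}.
States satisfying ¬valid: {q0, q5}.
States satisfying A[¬dirty U ¬valid]: {q0, q5}.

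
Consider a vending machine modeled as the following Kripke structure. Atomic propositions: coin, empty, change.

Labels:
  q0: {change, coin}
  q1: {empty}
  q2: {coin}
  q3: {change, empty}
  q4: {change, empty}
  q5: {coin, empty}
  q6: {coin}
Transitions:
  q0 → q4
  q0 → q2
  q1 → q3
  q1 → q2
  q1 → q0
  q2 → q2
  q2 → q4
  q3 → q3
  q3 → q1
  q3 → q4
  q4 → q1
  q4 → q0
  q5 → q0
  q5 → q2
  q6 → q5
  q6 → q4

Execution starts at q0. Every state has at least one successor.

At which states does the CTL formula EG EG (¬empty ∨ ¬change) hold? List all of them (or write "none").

{q0, q1, q2, q5, q6}

States satisfying EG (¬empty ∨ ¬change): {q0, q1, q2, q5, q6}.
States satisfying EG EG (¬empty ∨ ¬change): {q0, q1, q2, q5, q6}.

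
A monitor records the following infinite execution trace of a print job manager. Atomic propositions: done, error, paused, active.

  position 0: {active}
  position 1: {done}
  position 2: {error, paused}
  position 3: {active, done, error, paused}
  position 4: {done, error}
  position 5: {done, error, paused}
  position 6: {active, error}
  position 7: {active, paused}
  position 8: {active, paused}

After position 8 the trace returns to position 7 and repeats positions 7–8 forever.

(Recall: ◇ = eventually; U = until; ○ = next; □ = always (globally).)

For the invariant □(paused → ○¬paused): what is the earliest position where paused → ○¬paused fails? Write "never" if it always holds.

Check paused → ○¬paused at each position in order: 0 ✓, 1 ✓.
At position 2 the labels are {error, paused} and the next position 3 has {active, done, error, paused}, so paused → ○¬paused is false there. This is the first violation.

2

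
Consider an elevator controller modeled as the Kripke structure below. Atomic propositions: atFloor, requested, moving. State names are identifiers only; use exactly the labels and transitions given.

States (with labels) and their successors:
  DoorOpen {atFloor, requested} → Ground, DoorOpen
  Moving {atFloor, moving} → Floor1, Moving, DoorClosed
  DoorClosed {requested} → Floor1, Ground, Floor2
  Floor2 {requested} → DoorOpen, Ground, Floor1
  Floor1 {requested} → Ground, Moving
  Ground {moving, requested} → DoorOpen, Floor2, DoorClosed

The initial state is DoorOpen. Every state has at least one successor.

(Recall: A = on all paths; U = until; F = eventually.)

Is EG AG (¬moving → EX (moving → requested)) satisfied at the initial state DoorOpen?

Yes

States satisfying AG (¬moving → EX (moving → requested)): {DoorOpen, Moving, DoorClosed, Floor2, Floor1, Ground}.
States satisfying EG AG (¬moving → EX (moving → requested)): {DoorOpen, Moving, DoorClosed, Floor2, Floor1, Ground}.
DoorOpen ∈ Sat(EG AG (¬moving → EX (moving → requested))).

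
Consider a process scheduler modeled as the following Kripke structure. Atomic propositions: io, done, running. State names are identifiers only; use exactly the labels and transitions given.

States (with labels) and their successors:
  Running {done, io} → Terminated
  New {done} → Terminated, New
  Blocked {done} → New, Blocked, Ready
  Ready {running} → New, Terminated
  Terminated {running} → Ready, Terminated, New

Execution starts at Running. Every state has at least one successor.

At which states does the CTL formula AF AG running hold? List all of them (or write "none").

States satisfying AG running: ∅.
States satisfying AF AG running: ∅.

none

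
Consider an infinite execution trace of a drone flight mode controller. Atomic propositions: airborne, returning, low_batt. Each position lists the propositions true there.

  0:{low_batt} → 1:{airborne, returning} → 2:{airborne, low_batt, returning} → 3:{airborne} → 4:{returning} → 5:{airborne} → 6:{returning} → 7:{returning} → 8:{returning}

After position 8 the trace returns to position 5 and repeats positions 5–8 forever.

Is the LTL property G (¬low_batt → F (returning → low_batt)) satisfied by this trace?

¬low_batt → F (returning → low_batt) holds at every position 0..8, and those are all positions ever visited, so G (¬low_batt → F (returning → low_batt)) holds.
Positions where ¬low_batt holds: 1, 3, 4, 5, 6, 7, 8.
Check F (returning → low_batt) at each: 1→ok, 3→ok, 4→ok, 5→ok, 6→ok, 7→ok, 8→ok.

Holds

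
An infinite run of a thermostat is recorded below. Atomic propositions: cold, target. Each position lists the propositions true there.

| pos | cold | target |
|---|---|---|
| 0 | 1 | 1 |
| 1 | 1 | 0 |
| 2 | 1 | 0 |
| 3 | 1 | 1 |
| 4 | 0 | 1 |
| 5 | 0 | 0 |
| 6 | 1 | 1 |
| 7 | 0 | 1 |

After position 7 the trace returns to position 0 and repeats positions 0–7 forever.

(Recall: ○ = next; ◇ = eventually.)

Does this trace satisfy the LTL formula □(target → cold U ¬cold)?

target → cold U ¬cold holds at every position 0..7, and those are all positions ever visited, so □(target → cold U ¬cold) holds.
Positions where target holds: 0, 3, 4, 6, 7.
Check cold U ¬cold at each: 0→ok, 3→ok, 4→ok, 6→ok, 7→ok.

Holds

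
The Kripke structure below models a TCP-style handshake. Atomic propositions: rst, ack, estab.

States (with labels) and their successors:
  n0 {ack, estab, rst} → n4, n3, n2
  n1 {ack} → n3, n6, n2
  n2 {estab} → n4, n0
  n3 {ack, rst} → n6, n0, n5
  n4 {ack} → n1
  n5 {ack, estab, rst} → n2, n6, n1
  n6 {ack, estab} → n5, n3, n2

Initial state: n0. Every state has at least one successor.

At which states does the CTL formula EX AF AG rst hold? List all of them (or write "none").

none

States satisfying AF AG rst: ∅.
States satisfying EX AF AG rst: ∅.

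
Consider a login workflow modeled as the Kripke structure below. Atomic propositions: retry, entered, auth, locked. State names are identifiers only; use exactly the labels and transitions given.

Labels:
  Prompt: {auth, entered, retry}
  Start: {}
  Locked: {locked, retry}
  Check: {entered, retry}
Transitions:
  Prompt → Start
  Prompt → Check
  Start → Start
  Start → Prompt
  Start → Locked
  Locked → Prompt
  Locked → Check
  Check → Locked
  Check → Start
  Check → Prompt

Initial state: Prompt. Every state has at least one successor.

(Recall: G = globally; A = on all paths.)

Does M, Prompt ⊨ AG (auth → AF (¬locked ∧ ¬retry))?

Violated

States satisfying auth → AF (¬locked ∧ ¬retry): {Start, Locked, Check}.
States satisfying AG (auth → AF (¬locked ∧ ¬retry)): ∅.
Prompt is reachable from Prompt and violates auth → AF (¬locked ∧ ¬retry), so AG fails at Prompt.
Prompt ∉ Sat(AG (auth → AF (¬locked ∧ ¬retry))).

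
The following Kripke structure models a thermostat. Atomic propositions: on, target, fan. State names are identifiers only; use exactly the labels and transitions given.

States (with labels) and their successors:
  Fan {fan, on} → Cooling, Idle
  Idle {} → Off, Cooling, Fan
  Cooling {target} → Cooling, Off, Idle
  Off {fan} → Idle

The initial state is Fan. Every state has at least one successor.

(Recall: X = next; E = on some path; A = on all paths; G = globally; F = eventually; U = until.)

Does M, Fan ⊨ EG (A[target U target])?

States satisfying A[target U target]: {Cooling}.
States satisfying EG (A[target U target]): {Cooling}.
No suitable path/successor from Fan witnesses the formula.
Fan ∉ Sat(EG (A[target U target])).

Does not hold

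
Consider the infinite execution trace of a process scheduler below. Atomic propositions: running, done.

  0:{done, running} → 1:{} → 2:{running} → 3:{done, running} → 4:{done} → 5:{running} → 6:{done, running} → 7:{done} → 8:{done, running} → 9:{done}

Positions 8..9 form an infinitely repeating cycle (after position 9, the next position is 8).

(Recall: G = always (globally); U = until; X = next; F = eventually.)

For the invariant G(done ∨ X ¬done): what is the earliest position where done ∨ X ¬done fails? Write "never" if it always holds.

Check done ∨ X ¬done at each position in order: 0 ✓, 1 ✓.
At position 2 the labels are {running} and the next position 3 has {done, running}, so done ∨ X ¬done is false there. This is the first violation.

2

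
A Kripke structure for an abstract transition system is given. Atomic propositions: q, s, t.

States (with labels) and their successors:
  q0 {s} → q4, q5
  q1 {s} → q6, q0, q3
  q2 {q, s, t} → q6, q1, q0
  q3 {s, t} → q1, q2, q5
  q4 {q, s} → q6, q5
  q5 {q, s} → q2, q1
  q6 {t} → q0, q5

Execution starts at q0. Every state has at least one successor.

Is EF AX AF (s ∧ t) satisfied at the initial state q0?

States satisfying AX AF (s ∧ t): ∅.
States satisfying EF AX AF (s ∧ t): ∅.
No suitable path/successor from q0 witnesses the formula.
q0 ∉ Sat(EF AX AF (s ∧ t)).

Does not hold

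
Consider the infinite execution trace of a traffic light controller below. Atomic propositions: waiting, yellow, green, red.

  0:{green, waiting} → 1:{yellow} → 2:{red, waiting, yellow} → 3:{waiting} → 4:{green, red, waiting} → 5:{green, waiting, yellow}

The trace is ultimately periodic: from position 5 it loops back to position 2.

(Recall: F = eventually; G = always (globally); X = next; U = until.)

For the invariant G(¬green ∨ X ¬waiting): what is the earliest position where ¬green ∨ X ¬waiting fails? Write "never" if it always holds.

Check ¬green ∨ X ¬waiting at each position in order: 0 ✓, 1 ✓, 2 ✓, 3 ✓.
At position 4 the labels are {green, red, waiting} and the next position 5 has {green, waiting, yellow}, so ¬green ∨ X ¬waiting is false there. This is the first violation.

4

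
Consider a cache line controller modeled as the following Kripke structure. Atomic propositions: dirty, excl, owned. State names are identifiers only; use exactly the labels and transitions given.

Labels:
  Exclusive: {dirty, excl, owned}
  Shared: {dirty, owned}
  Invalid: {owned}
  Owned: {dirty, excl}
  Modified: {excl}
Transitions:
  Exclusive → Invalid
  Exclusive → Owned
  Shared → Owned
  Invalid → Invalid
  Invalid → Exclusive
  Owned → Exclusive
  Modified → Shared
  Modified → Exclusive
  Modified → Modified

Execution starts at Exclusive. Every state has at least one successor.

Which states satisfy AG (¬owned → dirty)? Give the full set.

{Exclusive, Shared, Invalid, Owned}

States satisfying ¬owned → dirty: {Exclusive, Shared, Invalid, Owned}.
States satisfying AG (¬owned → dirty): {Exclusive, Shared, Invalid, Owned}.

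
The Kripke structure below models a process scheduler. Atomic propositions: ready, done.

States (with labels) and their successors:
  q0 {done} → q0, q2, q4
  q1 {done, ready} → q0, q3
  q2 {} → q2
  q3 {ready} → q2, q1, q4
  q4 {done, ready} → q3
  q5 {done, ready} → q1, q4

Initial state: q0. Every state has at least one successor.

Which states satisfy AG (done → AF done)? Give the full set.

{q0, q1, q2, q3, q4, q5}

States satisfying done → AF done: {q0, q1, q2, q3, q4, q5}.
States satisfying AG (done → AF done): {q0, q1, q2, q3, q4, q5}.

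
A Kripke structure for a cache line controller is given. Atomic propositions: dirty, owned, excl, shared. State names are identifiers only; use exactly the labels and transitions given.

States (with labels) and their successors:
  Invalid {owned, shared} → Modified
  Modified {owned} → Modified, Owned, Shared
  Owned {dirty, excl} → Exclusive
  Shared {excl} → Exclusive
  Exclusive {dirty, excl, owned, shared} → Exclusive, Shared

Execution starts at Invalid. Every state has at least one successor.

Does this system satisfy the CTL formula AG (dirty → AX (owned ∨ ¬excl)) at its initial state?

No

States satisfying dirty → AX (owned ∨ ¬excl): {Invalid, Modified, Owned, Shared}.
States satisfying AG (dirty → AX (owned ∨ ¬excl)): ∅.
Exclusive is reachable from Invalid and violates dirty → AX (owned ∨ ¬excl), so AG fails at Invalid.
Invalid ∉ Sat(AG (dirty → AX (owned ∨ ¬excl))).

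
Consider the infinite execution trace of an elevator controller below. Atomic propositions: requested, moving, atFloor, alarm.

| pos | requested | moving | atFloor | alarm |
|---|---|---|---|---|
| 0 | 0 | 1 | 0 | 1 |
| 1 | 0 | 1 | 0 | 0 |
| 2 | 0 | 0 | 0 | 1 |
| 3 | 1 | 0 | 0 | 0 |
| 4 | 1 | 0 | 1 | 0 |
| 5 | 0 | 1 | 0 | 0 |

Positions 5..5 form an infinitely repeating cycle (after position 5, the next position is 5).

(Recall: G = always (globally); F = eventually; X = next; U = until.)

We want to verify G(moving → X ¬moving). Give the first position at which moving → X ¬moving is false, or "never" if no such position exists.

0

At position 0 the labels are {alarm, moving} and the next position 1 has {moving}, so moving → X ¬moving is false there. This is the first violation.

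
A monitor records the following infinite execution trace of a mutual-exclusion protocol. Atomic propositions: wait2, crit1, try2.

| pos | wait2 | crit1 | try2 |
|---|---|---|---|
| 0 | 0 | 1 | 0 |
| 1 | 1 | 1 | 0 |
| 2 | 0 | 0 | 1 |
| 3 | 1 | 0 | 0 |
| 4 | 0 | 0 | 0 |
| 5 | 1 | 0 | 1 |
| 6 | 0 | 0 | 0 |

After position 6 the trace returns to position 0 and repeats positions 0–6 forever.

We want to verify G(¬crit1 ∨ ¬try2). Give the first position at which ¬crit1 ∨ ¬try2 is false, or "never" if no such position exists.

¬crit1 ∨ ¬try2 holds at every position 0..6, and those are all the positions the trace ever visits, so the invariant G(¬crit1 ∨ ¬try2) is never violated.

never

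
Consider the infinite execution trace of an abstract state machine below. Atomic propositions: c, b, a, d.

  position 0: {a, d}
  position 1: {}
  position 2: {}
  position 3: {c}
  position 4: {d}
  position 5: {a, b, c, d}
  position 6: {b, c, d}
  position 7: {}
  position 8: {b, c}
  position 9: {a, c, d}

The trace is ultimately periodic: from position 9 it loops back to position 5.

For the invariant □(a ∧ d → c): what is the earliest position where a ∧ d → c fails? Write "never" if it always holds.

0

At position 0 the labels are {a, d}, so a ∧ d → c is false there. This is the first violation.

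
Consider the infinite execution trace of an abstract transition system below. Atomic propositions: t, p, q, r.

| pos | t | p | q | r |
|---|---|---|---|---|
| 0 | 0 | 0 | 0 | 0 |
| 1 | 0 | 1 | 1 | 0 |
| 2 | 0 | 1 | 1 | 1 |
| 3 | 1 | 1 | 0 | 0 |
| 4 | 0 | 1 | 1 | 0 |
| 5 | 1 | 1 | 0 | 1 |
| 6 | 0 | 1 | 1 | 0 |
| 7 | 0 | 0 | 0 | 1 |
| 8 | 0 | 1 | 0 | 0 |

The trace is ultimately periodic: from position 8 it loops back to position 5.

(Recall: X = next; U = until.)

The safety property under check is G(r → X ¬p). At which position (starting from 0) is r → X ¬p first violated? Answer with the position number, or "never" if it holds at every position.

2

Check r → X ¬p at each position in order: 0 ✓, 1 ✓.
At position 2 the labels are {p, q, r} and the next position 3 has {p, t}, so r → X ¬p is false there. This is the first violation.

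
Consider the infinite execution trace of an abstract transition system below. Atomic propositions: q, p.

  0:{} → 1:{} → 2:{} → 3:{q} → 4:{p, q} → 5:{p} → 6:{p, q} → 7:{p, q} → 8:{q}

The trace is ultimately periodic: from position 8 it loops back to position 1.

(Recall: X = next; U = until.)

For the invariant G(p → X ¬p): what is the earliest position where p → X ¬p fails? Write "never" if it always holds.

4

Check p → X ¬p at each position in order: 0 ✓, 1 ✓, 2 ✓, 3 ✓.
At position 4 the labels are {p, q} and the next position 5 has {p}, so p → X ¬p is false there. This is the first violation.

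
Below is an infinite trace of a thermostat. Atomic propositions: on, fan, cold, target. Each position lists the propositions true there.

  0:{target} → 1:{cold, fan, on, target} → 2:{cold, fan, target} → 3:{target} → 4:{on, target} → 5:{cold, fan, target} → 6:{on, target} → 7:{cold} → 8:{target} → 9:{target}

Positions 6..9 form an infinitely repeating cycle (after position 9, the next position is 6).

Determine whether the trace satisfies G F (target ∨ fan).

F (target ∨ fan) holds at every position 0..9, and those are all positions ever visited, so G F (target ∨ fan) holds.

Yes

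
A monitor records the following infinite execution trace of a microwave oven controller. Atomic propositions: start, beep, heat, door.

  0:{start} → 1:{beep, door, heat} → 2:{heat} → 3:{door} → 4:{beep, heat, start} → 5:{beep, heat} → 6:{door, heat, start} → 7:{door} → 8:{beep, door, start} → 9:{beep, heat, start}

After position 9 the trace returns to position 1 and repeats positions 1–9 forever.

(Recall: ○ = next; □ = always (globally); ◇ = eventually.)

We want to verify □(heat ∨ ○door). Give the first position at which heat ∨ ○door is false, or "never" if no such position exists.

Check heat ∨ ○door at each position in order: 0 ✓, 1 ✓, 2 ✓.
At position 3 the labels are {door} and the next position 4 has {beep, heat, start}, so heat ∨ ○door is false there. This is the first violation.

3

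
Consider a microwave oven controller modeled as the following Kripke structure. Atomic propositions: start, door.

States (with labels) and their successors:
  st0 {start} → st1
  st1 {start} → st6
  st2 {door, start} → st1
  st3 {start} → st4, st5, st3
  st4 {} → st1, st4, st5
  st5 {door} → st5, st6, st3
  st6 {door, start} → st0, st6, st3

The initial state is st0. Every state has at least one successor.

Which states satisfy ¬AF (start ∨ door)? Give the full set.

{st4}

States satisfying start ∨ door: {st0, st1, st2, st3, st5, st6}.
States satisfying AF (start ∨ door): {st0, st1, st2, st3, st5, st6}.
States satisfying ¬AF (start ∨ door): {st4}.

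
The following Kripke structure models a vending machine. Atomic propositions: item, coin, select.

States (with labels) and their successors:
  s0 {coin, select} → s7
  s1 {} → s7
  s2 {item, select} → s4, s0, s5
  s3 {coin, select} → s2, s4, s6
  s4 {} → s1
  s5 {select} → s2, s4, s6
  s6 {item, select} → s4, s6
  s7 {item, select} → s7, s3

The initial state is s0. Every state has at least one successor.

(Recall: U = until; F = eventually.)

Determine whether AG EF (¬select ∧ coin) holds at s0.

States satisfying EF (¬select ∧ coin): ∅.
States satisfying AG EF (¬select ∧ coin): ∅.
s0 is reachable from s0 and violates EF (¬select ∧ coin), so AG fails at s0.
s0 ∉ Sat(AG EF (¬select ∧ coin)).

Does not hold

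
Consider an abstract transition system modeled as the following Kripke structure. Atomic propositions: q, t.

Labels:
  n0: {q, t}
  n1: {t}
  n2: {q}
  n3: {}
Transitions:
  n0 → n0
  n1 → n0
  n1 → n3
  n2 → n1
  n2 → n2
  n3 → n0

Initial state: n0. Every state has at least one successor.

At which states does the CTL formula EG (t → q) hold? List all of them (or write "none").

{n0, n2, n3}

States satisfying t → q: {n0, n2, n3}.
States satisfying EG (t → q): {n0, n2, n3}.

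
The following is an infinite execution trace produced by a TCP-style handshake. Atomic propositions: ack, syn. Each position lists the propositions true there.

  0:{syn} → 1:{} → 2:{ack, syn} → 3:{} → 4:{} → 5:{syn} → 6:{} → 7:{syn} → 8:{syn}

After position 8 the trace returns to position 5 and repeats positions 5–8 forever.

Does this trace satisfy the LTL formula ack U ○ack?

Walking from position 0: at position 0, ○ack has not yet held and ack fails, so ack U ○ack is false.

Does not hold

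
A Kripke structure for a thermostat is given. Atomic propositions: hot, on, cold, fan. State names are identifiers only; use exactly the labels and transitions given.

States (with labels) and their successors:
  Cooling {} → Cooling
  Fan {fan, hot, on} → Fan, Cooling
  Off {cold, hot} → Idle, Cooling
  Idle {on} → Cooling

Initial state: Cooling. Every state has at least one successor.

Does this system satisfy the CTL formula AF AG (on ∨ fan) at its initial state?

Does not hold

States satisfying AG (on ∨ fan): ∅.
States satisfying AF AG (on ∨ fan): ∅.
There is a path from Cooling along which AG (on ∨ fan) never holds.
Cooling ∉ Sat(AF AG (on ∨ fan)).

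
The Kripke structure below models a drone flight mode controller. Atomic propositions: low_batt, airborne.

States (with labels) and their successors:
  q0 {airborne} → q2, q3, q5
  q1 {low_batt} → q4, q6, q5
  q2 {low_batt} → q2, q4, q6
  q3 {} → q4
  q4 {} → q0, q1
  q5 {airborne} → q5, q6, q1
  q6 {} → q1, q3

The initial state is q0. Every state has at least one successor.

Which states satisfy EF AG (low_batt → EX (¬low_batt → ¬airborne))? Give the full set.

States satisfying AG (low_batt → EX (¬low_batt → ¬airborne)): {q0, q1, q2, q3, q4, q5, q6}.
States satisfying EF AG (low_batt → EX (¬low_batt → ¬airborne)): {q0, q1, q2, q3, q4, q5, q6}.

{q0, q1, q2, q3, q4, q5, q6}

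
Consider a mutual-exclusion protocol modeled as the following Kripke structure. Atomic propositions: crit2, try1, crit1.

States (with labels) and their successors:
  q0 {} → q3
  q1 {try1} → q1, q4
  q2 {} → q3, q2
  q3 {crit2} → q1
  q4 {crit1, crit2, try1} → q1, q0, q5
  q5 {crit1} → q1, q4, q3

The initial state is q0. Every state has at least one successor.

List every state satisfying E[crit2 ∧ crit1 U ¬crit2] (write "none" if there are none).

States satisfying crit2 ∧ crit1: {q4}.
States satisfying ¬crit2: {q0, q1, q2, q5}.
States satisfying E[crit2 ∧ crit1 U ¬crit2]: {q0, q1, q2, q4, q5}.

{q0, q1, q2, q4, q5}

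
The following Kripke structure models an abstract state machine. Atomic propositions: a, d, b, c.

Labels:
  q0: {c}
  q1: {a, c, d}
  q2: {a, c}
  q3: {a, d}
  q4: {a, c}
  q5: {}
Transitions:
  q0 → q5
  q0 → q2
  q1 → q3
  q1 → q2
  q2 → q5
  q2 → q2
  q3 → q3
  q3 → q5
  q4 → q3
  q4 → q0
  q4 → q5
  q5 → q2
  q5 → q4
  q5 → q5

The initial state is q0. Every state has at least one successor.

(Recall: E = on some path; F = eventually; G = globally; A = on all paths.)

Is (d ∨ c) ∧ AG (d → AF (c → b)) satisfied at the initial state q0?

Holds

States satisfying d ∨ c: {q0, q1, q2, q3, q4}.
States satisfying d → AF (c → b): {q0, q2, q3, q4, q5}.
States satisfying AG (d → AF (c → b)): {q0, q2, q3, q4, q5}.
States satisfying (d ∨ c) ∧ AG (d → AF (c → b)): {q0, q2, q3, q4}.
q0 ∈ Sat((d ∨ c) ∧ AG (d → AF (c → b))).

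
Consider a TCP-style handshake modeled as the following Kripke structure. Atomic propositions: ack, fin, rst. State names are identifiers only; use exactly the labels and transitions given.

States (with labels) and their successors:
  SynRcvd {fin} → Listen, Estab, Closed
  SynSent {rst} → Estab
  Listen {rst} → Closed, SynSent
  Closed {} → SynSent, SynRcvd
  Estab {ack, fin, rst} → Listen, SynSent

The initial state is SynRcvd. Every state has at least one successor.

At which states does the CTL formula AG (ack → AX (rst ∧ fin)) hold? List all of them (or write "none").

States satisfying ack → AX (rst ∧ fin): {SynRcvd, SynSent, Listen, Closed}.
States satisfying AG (ack → AX (rst ∧ fin)): ∅.

none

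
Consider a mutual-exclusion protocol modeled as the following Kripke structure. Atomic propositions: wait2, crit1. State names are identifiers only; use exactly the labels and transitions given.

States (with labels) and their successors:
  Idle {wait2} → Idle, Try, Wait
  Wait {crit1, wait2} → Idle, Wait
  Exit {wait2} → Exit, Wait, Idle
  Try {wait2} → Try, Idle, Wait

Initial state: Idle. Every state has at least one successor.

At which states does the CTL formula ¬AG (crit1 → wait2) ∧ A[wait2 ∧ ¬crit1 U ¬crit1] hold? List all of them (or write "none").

States satisfying crit1 → wait2: {Idle, Wait, Exit, Try}.
States satisfying AG (crit1 → wait2): {Idle, Wait, Exit, Try}.
States satisfying ¬AG (crit1 → wait2): ∅.
States satisfying wait2 ∧ ¬crit1: {Idle, Exit, Try}.
States satisfying ¬crit1: {Idle, Exit, Try}.
States satisfying A[wait2 ∧ ¬crit1 U ¬crit1]: {Idle, Exit, Try}.
States satisfying ¬AG (crit1 → wait2) ∧ A[wait2 ∧ ¬crit1 U ¬crit1]: ∅.

none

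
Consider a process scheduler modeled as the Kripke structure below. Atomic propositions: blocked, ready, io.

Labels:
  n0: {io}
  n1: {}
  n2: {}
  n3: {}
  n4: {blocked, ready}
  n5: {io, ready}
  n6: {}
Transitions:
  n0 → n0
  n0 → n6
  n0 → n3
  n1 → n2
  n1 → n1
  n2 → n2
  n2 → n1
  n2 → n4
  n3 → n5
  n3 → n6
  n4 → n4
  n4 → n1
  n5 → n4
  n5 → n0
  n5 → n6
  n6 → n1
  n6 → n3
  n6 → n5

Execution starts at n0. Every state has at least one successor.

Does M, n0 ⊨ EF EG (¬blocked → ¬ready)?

Yes

States satisfying EG (¬blocked → ¬ready): {n0, n1, n2, n3, n4, n6}.
States satisfying EF EG (¬blocked → ¬ready): {n0, n1, n2, n3, n4, n5, n6}.
Some path from n0 reaches a state where EG (¬blocked → ¬ready) holds.
n0 ∈ Sat(EF EG (¬blocked → ¬ready)).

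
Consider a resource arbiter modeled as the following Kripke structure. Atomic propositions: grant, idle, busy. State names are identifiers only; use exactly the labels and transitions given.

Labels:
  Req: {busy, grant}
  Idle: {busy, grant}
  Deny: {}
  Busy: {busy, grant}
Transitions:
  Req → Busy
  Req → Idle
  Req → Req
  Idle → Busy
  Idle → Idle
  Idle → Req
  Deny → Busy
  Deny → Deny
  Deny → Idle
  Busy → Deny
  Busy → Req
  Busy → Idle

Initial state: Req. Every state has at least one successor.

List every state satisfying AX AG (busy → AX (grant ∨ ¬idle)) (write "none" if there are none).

{Req, Idle, Deny, Busy}

States satisfying AG (busy → AX (grant ∨ ¬idle)): {Req, Idle, Deny, Busy}.
States satisfying AX AG (busy → AX (grant ∨ ¬idle)): {Req, Idle, Deny, Busy}.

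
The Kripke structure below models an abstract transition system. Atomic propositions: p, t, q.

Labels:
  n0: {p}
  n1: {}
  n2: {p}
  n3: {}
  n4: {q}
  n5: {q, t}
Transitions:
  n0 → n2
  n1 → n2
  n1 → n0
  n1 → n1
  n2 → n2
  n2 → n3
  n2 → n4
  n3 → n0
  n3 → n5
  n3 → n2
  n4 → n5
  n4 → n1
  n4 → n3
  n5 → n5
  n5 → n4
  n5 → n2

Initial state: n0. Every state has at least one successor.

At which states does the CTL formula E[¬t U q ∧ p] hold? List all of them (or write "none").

none

States satisfying ¬t: {n0, n1, n2, n3, n4}.
States satisfying q ∧ p: ∅.
States satisfying E[¬t U q ∧ p]: ∅.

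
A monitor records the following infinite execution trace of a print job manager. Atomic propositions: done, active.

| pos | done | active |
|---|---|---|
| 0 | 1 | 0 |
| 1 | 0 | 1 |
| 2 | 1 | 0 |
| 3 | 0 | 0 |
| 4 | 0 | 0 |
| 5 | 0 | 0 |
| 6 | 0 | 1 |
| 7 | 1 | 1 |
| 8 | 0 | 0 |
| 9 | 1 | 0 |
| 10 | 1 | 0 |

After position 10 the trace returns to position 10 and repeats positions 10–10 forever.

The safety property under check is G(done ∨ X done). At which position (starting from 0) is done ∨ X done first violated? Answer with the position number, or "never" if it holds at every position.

Check done ∨ X done at each position in order: 0 ✓, 1 ✓, 2 ✓.
At position 3 the labels are {} and the next position 4 has {}, so done ∨ X done is false there. This is the first violation.

3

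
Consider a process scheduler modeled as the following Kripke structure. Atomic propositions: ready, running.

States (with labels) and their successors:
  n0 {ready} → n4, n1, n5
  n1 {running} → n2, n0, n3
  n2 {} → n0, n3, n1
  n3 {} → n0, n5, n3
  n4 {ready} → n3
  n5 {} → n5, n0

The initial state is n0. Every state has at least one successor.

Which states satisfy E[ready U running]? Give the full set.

States satisfying ready: {n0, n4}.
States satisfying running: {n1}.
States satisfying E[ready U running]: {n0, n1}.

{n0, n1}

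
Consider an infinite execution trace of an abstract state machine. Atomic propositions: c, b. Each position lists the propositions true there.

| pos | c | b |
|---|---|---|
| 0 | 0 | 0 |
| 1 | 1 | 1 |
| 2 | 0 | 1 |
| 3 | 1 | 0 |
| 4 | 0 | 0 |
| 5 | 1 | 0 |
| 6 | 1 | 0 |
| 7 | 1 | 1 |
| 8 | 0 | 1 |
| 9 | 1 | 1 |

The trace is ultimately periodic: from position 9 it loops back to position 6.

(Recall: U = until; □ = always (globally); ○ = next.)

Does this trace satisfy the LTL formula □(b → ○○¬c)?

Does not hold

b → ○○¬c must hold at every position from 0 onward. It fails at position 1, so □(b → ○○¬c) is false.
Positions where b holds: 1, 2, 7, 8, 9.
Check ○○¬c at each: 1→fails, 2→ok, 7→fails, 8→fails, 9→fails.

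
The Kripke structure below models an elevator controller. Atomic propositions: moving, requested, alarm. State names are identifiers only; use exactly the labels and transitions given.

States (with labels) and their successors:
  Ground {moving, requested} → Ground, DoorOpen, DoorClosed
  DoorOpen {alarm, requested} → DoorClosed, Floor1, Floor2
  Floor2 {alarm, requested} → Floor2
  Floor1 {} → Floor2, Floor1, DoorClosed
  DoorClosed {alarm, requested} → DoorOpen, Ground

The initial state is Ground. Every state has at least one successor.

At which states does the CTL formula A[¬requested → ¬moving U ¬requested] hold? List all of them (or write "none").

States satisfying ¬requested → ¬moving: {Ground, DoorOpen, Floor2, Floor1, DoorClosed}.
States satisfying ¬requested: {Floor1}.
States satisfying A[¬requested → ¬moving U ¬requested]: {Floor1}.

{Floor1}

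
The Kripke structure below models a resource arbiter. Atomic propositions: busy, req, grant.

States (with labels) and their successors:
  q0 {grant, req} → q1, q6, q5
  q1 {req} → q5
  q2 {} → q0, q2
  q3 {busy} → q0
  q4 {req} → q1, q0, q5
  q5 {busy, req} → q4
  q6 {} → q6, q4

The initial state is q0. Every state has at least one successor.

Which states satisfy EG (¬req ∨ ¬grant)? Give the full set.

{q1, q2, q4, q5, q6}

States satisfying ¬req ∨ ¬grant: {q1, q2, q3, q4, q5, q6}.
States satisfying EG (¬req ∨ ¬grant): {q1, q2, q4, q5, q6}.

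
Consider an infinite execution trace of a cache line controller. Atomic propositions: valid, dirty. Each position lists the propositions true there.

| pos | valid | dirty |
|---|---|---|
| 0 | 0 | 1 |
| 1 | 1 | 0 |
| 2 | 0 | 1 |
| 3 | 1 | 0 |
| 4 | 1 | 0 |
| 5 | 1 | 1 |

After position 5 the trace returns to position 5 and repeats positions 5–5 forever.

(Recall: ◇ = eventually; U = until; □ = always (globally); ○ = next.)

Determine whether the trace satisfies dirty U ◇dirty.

Holds

Walking from position 0: ◇dirty first holds at position 0, and dirty holds at every earlier position along the way, so dirty U ◇dirty holds.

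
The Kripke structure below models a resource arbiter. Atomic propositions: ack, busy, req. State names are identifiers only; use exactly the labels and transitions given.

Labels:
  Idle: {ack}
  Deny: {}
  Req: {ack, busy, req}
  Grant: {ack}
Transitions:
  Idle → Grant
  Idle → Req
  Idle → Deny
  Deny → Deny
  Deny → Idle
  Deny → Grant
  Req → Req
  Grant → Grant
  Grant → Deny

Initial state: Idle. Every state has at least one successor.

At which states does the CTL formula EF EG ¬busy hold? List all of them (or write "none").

{Idle, Deny, Grant}

States satisfying EG ¬busy: {Idle, Deny, Grant}.
States satisfying EF EG ¬busy: {Idle, Deny, Grant}.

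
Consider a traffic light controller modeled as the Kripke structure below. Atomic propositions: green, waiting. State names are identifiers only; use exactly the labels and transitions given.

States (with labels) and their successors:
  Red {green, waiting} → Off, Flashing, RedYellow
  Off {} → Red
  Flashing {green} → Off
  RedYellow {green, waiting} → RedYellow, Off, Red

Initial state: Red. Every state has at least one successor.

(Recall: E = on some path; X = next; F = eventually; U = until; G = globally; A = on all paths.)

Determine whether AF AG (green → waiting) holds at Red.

No

States satisfying AG (green → waiting): ∅.
States satisfying AF AG (green → waiting): ∅.
There is a path from Red along which AG (green → waiting) never holds.
Red ∉ Sat(AF AG (green → waiting)).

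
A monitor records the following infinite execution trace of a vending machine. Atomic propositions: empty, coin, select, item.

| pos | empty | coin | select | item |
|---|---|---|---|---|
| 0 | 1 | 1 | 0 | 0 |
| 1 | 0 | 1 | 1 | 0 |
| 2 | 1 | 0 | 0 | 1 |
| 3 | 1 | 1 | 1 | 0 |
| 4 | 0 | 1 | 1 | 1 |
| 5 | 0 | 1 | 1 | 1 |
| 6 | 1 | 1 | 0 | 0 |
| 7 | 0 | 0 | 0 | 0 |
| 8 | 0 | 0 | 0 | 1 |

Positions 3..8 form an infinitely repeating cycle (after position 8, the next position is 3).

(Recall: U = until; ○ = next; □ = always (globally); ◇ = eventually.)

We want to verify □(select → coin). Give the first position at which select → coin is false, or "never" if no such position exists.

never

select → coin holds at every position 0..8, and those are all the positions the trace ever visits, so the invariant □(select → coin) is never violated.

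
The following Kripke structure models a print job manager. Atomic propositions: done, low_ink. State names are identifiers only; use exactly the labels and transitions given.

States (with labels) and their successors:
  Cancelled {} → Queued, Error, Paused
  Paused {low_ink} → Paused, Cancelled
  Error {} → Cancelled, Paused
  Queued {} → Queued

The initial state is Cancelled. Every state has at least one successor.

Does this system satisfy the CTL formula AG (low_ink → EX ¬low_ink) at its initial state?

States satisfying low_ink → EX ¬low_ink: {Cancelled, Paused, Error, Queued}.
States satisfying AG (low_ink → EX ¬low_ink): {Cancelled, Paused, Error, Queued}.
Every state reachable from Cancelled satisfies low_ink → EX ¬low_ink.
Cancelled ∈ Sat(AG (low_ink → EX ¬low_ink)).

Satisfied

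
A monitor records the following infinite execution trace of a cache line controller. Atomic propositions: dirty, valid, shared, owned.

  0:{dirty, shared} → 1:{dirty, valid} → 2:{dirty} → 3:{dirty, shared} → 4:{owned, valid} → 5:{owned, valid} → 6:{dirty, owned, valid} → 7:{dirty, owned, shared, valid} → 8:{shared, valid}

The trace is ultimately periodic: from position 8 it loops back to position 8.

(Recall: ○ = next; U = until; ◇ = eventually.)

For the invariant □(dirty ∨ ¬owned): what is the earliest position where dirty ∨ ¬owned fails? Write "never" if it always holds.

Check dirty ∨ ¬owned at each position in order: 0 ✓, 1 ✓, 2 ✓, 3 ✓.
At position 4 the labels are {owned, valid}, so dirty ∨ ¬owned is false there. This is the first violation.

4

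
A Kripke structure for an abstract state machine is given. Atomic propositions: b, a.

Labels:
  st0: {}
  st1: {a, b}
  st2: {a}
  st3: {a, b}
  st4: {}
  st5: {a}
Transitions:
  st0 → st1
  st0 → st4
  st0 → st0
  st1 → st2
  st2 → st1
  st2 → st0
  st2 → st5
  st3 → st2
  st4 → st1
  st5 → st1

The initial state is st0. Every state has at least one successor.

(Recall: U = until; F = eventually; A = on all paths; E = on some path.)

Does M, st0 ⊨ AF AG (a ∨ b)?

Does not hold

States satisfying AG (a ∨ b): ∅.
States satisfying AF AG (a ∨ b): ∅.
There is a path from st0 along which AG (a ∨ b) never holds.
st0 ∉ Sat(AF AG (a ∨ b)).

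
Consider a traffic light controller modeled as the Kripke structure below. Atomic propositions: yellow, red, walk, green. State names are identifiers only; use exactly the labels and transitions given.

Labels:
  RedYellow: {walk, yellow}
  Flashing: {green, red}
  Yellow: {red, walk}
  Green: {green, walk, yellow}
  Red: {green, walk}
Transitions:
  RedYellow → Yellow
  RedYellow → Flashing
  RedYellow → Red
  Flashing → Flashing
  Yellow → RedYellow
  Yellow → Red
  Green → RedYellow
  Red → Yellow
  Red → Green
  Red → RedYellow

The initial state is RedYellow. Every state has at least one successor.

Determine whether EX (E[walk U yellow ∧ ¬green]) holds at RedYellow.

Holds

States satisfying E[walk U yellow ∧ ¬green]: {RedYellow, Yellow, Green, Red}.
States satisfying EX (E[walk U yellow ∧ ¬green]): {RedYellow, Yellow, Green, Red}.
RedYellow ∈ Sat(EX (E[walk U yellow ∧ ¬green])).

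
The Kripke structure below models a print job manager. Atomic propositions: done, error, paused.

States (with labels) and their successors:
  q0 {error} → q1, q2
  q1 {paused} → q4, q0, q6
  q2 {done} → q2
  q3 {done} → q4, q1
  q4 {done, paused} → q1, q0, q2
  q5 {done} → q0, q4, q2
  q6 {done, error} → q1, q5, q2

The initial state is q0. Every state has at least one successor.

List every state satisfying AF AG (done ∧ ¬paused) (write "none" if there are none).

{q2}

States satisfying AG (done ∧ ¬paused): {q2}.
States satisfying AF AG (done ∧ ¬paused): {q2}.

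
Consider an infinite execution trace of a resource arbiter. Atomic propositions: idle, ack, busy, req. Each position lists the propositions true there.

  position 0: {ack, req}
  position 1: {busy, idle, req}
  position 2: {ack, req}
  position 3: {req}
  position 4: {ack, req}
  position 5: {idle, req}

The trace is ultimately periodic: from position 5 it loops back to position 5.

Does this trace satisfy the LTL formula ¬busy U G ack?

Walking from position 0: at position 1, G ack has not yet held and ¬busy fails, so ¬busy U G ack is false.

Violated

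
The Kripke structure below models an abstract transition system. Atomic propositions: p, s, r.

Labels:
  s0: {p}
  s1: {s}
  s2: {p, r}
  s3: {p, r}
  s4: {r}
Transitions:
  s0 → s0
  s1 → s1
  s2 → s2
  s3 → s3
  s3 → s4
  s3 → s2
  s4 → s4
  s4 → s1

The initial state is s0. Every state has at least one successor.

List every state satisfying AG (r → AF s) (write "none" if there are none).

{s0, s1}

States satisfying r → AF s: {s0, s1}.
States satisfying AG (r → AF s): {s0, s1}.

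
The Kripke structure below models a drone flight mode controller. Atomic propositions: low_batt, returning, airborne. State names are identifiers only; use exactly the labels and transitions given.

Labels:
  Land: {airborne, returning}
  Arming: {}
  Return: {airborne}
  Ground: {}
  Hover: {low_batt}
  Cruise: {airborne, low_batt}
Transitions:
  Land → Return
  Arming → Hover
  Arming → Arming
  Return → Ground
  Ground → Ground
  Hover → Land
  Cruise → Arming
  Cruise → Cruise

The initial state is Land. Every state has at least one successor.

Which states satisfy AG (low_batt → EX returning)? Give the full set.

States satisfying low_batt → EX returning: {Land, Arming, Return, Ground, Hover}.
States satisfying AG (low_batt → EX returning): {Land, Arming, Return, Ground, Hover}.

{Land, Arming, Return, Ground, Hover}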